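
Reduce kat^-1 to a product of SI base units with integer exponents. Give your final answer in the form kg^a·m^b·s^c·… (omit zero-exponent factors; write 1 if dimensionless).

s·mol⁻¹

kat = s⁻¹·mol.
So kat⁻¹ = s·mol⁻¹.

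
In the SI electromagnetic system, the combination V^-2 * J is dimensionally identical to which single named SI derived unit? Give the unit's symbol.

F

V = kg·m²·s⁻³·A⁻¹.
So V⁻² = kg⁻²·m⁻⁴·s⁶·A².
J = kg·m²·s⁻².
Combining: V⁻²·J = (kg⁻²·m⁻⁴·s⁶·A²) · (kg·m²·s⁻²) = kg⁻¹·m⁻²·s⁴·A².
kg⁻¹·m⁻²·s⁴·A² is the base-SI form of the farad.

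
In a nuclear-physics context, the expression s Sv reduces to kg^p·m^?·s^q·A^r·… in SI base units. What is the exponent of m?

2

Sv = J/kg (equivalent dose = energy per mass),
    = m²·s⁻².
Combining: s·Sv = s · (m²·s⁻²) = m²·s⁻¹.
The exponent of m is 2.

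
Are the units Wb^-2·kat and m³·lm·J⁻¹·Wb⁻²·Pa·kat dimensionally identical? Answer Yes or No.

No

Left side:
  Wb = kg·m²·s⁻²·A⁻¹.
  So Wb⁻² = kg⁻²·m⁻⁴·s⁴·A².
  kat = s⁻¹·mol.
  Combining: Wb⁻²·kat = (kg⁻²·m⁻⁴·s⁴·A²) · (s⁻¹·mol) = kg⁻²·m⁻⁴·s³·A²·mol.
Right side:
  lm = cd.
  J = kg·m²·s⁻².
  So J⁻¹ = kg⁻¹·m⁻²·s².
  Wb = kg·m²·s⁻²·A⁻¹.
  So Wb⁻² = kg⁻²·m⁻⁴·s⁴·A².
  Pa = kg·m⁻¹·s⁻².
  kat = s⁻¹·mol.
  Combining: m³·lm·J⁻¹·Wb⁻²·Pa·kat = m³ · cd · (kg⁻¹·m⁻²·s²) · (kg⁻²·m⁻⁴·s⁴·A²) · (kg·m⁻¹·s⁻²) · (s⁻¹·mol) = kg⁻²·m⁻⁴·s³·A²·mol·cd.
Left is kg⁻²·m⁻⁴·s³·A²·mol; right is kg⁻²·m⁻⁴·s³·A²·mol·cd — different.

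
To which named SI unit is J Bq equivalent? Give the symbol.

J = kg·m²·s⁻².
Bq = s⁻¹.
Combining: J·Bq = (kg·m²·s⁻²) · s⁻¹ = kg·m²·s⁻³.
kg·m²·s⁻³ is the base-SI form of the watt.

W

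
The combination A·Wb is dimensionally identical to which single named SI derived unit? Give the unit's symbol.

J

Wb = V·s (flux: a volt is a weber per second),
    = kg·m²·s⁻²·A⁻¹.
Combining: A·Wb = A · (kg·m²·s⁻²·A⁻¹) = kg·m²·s⁻².
kg·m²·s⁻² is the base-SI form of the joule.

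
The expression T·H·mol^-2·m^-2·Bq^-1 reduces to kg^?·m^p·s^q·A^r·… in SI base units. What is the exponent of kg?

T = Wb/m² (flux density = flux per area),
    = kg·s⁻²·A⁻¹.
H = Wb/A (inductance = flux per current),
    = kg·m²·s⁻²·A⁻².
Bq = 1/s = s⁻¹ (activity is decays per second).
So Bq⁻¹ = s.
Combining: T·H·mol⁻²·m⁻²·Bq⁻¹ = (kg·s⁻²·A⁻¹) · (kg·m²·s⁻²·A⁻²) · mol⁻² · m⁻² · s = kg²·s⁻³·A⁻³·mol⁻².
The exponent of kg is 2.

2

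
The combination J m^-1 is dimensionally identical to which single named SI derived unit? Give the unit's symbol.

N

J = kg·m²·s⁻².
Combining: J·m⁻¹ = (kg·m²·s⁻²) · m⁻¹ = kg·m·s⁻².
kg·m·s⁻² is the base-SI form of the newton.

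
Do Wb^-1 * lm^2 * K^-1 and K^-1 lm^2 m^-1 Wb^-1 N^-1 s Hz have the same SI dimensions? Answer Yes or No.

Left side:
  Wb = V·s (flux: a volt is a weber per second),
      = kg·m²·s⁻²·A⁻¹.
  So Wb⁻¹ = kg⁻¹·m⁻²·s²·A.
  lm = cd·sr = cd (luminous flux; sr is dimensionless).
  So lm² = cd².
  Combining: Wb⁻¹·lm²·K⁻¹ = (kg⁻¹·m⁻²·s²·A) · cd² · K⁻¹ = kg⁻¹·m⁻²·s²·A·K⁻¹·cd².
Right side:
  lm = cd.
  So lm² = cd².
  Wb = kg·m²·s⁻²·A⁻¹.
  So Wb⁻¹ = kg⁻¹·m⁻²·s²·A.
  N = kg·m·s⁻².
  So N⁻¹ = kg⁻¹·m⁻¹·s².
  Hz = s⁻¹.
  Combining: K⁻¹·lm²·m⁻¹·Wb⁻¹·N⁻¹·s·Hz = K⁻¹ · cd² · m⁻¹ · (kg⁻¹·m⁻²·s²·A) · (kg⁻¹·m⁻¹·s²) · s · s⁻¹ = kg⁻²·m⁻⁴·s⁴·A·K⁻¹·cd².
Left is kg⁻¹·m⁻²·s²·A·K⁻¹·cd²; right is kg⁻²·m⁻⁴·s⁴·A·K⁻¹·cd² — different.

No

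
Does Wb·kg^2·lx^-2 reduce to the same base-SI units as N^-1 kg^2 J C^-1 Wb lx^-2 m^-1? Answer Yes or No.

No

Left side:
  Wb = V·s (flux: a volt is a weber per second),
      = kg·m²·s⁻²·A⁻¹.
  lx = lm/m² (illuminance = luminous flux per area),
      = m⁻²·cd.
  So lx⁻² = m⁴·cd⁻².
  Combining: Wb·kg²·lx⁻² = (kg·m²·s⁻²·A⁻¹) · kg² · (m⁴·cd⁻²) = kg³·m⁶·s⁻²·A⁻¹·cd⁻².
Right side:
  N = kg·m/s² = kg·m·s⁻² (force = mass × acceleration).
  So N⁻¹ = kg⁻¹·m⁻¹·s².
  J = N·m (work = force × distance),
      = kg·m²·s⁻².
  C = A·s = s·A (charge = current × time).
  So C⁻¹ = s⁻¹·A⁻¹.
  Wb = V·s (flux: a volt is a weber per second),
      = kg·m²·s⁻²·A⁻¹.
  lx = lm/m² (illuminance = luminous flux per area),
      = m⁻²·cd.
  So lx⁻² = m⁴·cd⁻².
  Combining: N⁻¹·kg²·J·C⁻¹·Wb·lx⁻²·m⁻¹ = (kg⁻¹·m⁻¹·s²) · kg² · (kg·m²·s⁻²) · (s⁻¹·A⁻¹) · (kg·m²·s⁻²·A⁻¹) · (m⁴·cd⁻²) · m⁻¹ = kg³·m⁶·s⁻³·A⁻²·cd⁻².
Left is kg³·m⁶·s⁻²·A⁻¹·cd⁻²; right is kg³·m⁶·s⁻³·A⁻²·cd⁻² — different.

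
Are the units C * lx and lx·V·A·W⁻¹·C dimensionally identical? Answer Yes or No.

Yes

Left side:
  C = A·s = s·A (charge = current × time).
  lx = lm/m² (illuminance = luminous flux per area),
      = m⁻²·cd.
  Combining: C·lx = (s·A) · (m⁻²·cd) = m⁻²·s·A·cd.
Right side:
  lx = m⁻²·cd.
  V = kg·m²·s⁻³·A⁻¹.
  W = kg·m²·s⁻³.
  So W⁻¹ = kg⁻¹·m⁻²·s³.
  C = s·A.
  Combining: lx·V·A·W⁻¹·C = (m⁻²·cd) · (kg·m²·s⁻³·A⁻¹) · A · (kg⁻¹·m⁻²·s³) · (s·A) = m⁻²·s·A·cd.
Both reduce to m⁻²·s·A·cd.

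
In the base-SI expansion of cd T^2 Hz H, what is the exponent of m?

T = kg·s⁻²·A⁻¹.
So T² = kg²·s⁻⁴·A⁻².
Hz = s⁻¹.
H = kg·m²·s⁻²·A⁻².
Combining: cd·T²·Hz·H = cd · (kg²·s⁻⁴·A⁻²) · s⁻¹ · (kg·m²·s⁻²·A⁻²) = kg³·m²·s⁻⁷·A⁻⁴·cd.
The exponent of m is 2.

2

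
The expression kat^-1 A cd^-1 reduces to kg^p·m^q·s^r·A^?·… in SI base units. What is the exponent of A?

kat = s⁻¹·mol.
So kat⁻¹ = s·mol⁻¹.
Combining: kat⁻¹·A·cd⁻¹ = (s·mol⁻¹) · A · cd⁻¹ = s·A·mol⁻¹·cd⁻¹.
The exponent of A is 1.

1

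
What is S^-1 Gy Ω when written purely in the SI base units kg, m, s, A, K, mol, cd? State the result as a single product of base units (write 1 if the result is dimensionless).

S = 1/Ω (conductance is reciprocal resistance),
    = kg⁻¹·m⁻²·s³·A².
So S⁻¹ = kg·m²·s⁻³·A⁻².
Gy = J/kg (absorbed dose = energy per mass),
    = m²·s⁻².
Ω = V/A (resistance = voltage per current),
    = kg·m²·s⁻³·A⁻².
Combining: S⁻¹·Gy·Ω = (kg·m²·s⁻³·A⁻²) · (m²·s⁻²) · (kg·m²·s⁻³·A⁻²) = kg²·m⁶·s⁻⁸·A⁻⁴.

kg²·m⁶·s⁻⁸·A⁻⁴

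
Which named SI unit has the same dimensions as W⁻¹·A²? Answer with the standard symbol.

S

W = J/s (power = energy per time),
    = kg·m²·s⁻³.
So W⁻¹ = kg⁻¹·m⁻²·s³.
Combining: W⁻¹·A² = (kg⁻¹·m⁻²·s³) · A² = kg⁻¹·m⁻²·s³·A².
kg⁻¹·m⁻²·s³·A² is the base-SI form of the siemens.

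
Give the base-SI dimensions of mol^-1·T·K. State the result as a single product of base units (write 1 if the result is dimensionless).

kg·s⁻²·A⁻¹·K·mol⁻¹

T = Wb/m² (flux density = flux per area),
    = kg·s⁻²·A⁻¹.
Combining: mol⁻¹·T·K = mol⁻¹ · (kg·s⁻²·A⁻¹) · K = kg·s⁻²·A⁻¹·K·mol⁻¹.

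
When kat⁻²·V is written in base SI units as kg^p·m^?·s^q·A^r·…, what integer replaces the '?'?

kat = mol/s = s⁻¹·mol (catalytic activity).
So kat⁻² = s²·mol⁻².
V = W/A (potential = power per current),
    = kg·m²·s⁻³·A⁻¹.
Combining: kat⁻²·V = (s²·mol⁻²) · (kg·m²·s⁻³·A⁻¹) = kg·m²·s⁻¹·A⁻¹·mol⁻².
The exponent of m is 2.

2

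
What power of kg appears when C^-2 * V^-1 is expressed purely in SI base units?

C = s·A.
So C⁻² = s⁻²·A⁻².
V = kg·m²·s⁻³·A⁻¹.
So V⁻¹ = kg⁻¹·m⁻²·s³·A.
Combining: C⁻²·V⁻¹ = (s⁻²·A⁻²) · (kg⁻¹·m⁻²·s³·A) = kg⁻¹·m⁻²·s·A⁻¹.
The exponent of kg is -1.

-1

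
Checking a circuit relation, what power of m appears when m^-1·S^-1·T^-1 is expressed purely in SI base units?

1

S = 1/Ω (conductance is reciprocal resistance),
    = kg⁻¹·m⁻²·s³·A².
So S⁻¹ = kg·m²·s⁻³·A⁻².
T = Wb/m² (flux density = flux per area),
    = kg·s⁻²·A⁻¹.
So T⁻¹ = kg⁻¹·s²·A.
Combining: m⁻¹·S⁻¹·T⁻¹ = m⁻¹ · (kg·m²·s⁻³·A⁻²) · (kg⁻¹·s²·A) = m·s⁻¹·A⁻¹.
The exponent of m is 1.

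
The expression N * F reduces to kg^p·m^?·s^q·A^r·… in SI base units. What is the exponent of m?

-1

N = kg·m·s⁻².
F = kg⁻¹·m⁻²·s⁴·A².
Combining: N·F = (kg·m·s⁻²) · (kg⁻¹·m⁻²·s⁴·A²) = m⁻¹·s²·A².
The exponent of m is -1.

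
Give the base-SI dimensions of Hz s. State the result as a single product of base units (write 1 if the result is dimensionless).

Hz = s⁻¹.
Combining: Hz·s = s⁻¹ · s = 1.

1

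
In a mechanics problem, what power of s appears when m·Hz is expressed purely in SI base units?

-1

Hz = 1/s = s⁻¹ (frequency is cycles per second).
Combining: m·Hz = m · s⁻¹ = m·s⁻¹.
The exponent of s is -1.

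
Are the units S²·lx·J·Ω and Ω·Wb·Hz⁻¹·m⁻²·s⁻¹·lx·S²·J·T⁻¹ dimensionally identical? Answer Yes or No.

Yes

Left side:
  S = kg⁻¹·m⁻²·s³·A².
  So S² = kg⁻²·m⁻⁴·s⁶·A⁴.
  lx = m⁻²·cd.
  J = kg·m²·s⁻².
  Ω = kg·m²·s⁻³·A⁻².
  Combining: S²·lx·J·Ω = (kg⁻²·m⁻⁴·s⁶·A⁴) · (m⁻²·cd) · (kg·m²·s⁻²) · (kg·m²·s⁻³·A⁻²) = m⁻²·s·A²·cd.
Right side:
  Ω = V/A (resistance = voltage per current),
      = kg·m²·s⁻³·A⁻².
  Wb = V·s (flux: a volt is a weber per second),
      = kg·m²·s⁻²·A⁻¹.
  Hz = 1/s = s⁻¹ (frequency is cycles per second).
  So Hz⁻¹ = s.
  lx = lm/m² (illuminance = luminous flux per area),
      = m⁻²·cd.
  S = 1/Ω (conductance is reciprocal resistance),
      = kg⁻¹·m⁻²·s³·A².
  So S² = kg⁻²·m⁻⁴·s⁶·A⁴.
  J = N·m (work = force × distance),
      = kg·m²·s⁻².
  T = Wb/m² (flux density = flux per area),
      = kg·s⁻²·A⁻¹.
  So T⁻¹ = kg⁻¹·s²·A.
  Combining: Ω·Wb·Hz⁻¹·m⁻²·s⁻¹·lx·S²·J·T⁻¹ = (kg·m²·s⁻³·A⁻²) · (kg·m²·s⁻²·A⁻¹) · s · m⁻² · s⁻¹ · (m⁻²·cd) · (kg⁻²·m⁻⁴·s⁶·A⁴) · (kg·m²·s⁻²) · (kg⁻¹·s²·A) = m⁻²·s·A²·cd.
Both reduce to m⁻²·s·A²·cd.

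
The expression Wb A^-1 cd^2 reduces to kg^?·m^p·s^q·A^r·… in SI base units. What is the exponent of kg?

Wb = V·s (flux: a volt is a weber per second),
    = kg·m²·s⁻²·A⁻¹.
Combining: Wb·A⁻¹·cd² = (kg·m²·s⁻²·A⁻¹) · A⁻¹ · cd² = kg·m²·s⁻²·A⁻²·cd².
The exponent of kg is 1.

1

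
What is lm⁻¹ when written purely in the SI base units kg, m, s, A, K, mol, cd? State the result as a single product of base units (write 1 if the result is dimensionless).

lm = cd·sr = cd (luminous flux; sr is dimensionless).
So lm⁻¹ = cd⁻¹.

cd⁻¹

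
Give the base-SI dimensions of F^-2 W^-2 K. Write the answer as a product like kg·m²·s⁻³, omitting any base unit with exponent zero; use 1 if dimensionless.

F = kg⁻¹·m⁻²·s⁴·A².
So F⁻² = kg²·m⁴·s⁻⁸·A⁻⁴.
W = kg·m²·s⁻³.
So W⁻² = kg⁻²·m⁻⁴·s⁶.
Combining: F⁻²·W⁻²·K = (kg²·m⁴·s⁻⁸·A⁻⁴) · (kg⁻²·m⁻⁴·s⁶) · K = s⁻²·A⁻⁴·K.

s⁻²·A⁻⁴·K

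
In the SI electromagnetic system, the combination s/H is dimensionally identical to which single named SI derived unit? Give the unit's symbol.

H = kg·m²·s⁻²·A⁻².
So H⁻¹ = kg⁻¹·m⁻²·s²·A².
Combining: H⁻¹·s = (kg⁻¹·m⁻²·s²·A²) · s = kg⁻¹·m⁻²·s³·A².
kg⁻¹·m⁻²·s³·A² is the base-SI form of the siemens.

S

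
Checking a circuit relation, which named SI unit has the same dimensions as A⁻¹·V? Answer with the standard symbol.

V = W/A (potential = power per current),
    = kg·m²·s⁻³·A⁻¹.
Combining: A⁻¹·V = A⁻¹ · (kg·m²·s⁻³·A⁻¹) = kg·m²·s⁻³·A⁻².
kg·m²·s⁻³·A⁻² is the base-SI form of the ohm.

Ω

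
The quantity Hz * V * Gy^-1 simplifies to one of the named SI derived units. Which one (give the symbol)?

Hz = s⁻¹.
V = kg·m²·s⁻³·A⁻¹.
Gy = m²·s⁻².
So Gy⁻¹ = m⁻²·s².
Combining: Hz·V·Gy⁻¹ = s⁻¹ · (kg·m²·s⁻³·A⁻¹) · (m⁻²·s²) = kg·s⁻²·A⁻¹.
kg·s⁻²·A⁻¹ is the base-SI form of the tesla.

T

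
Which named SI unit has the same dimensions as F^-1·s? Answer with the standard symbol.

F = kg⁻¹·m⁻²·s⁴·A².
So F⁻¹ = kg·m²·s⁻⁴·A⁻².
Combining: F⁻¹·s = (kg·m²·s⁻⁴·A⁻²) · s = kg·m²·s⁻³·A⁻².
kg·m²·s⁻³·A⁻² is the base-SI form of the ohm.

Ω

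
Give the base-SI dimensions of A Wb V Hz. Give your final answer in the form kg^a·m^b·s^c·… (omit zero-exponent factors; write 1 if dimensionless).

Wb = V·s (flux: a volt is a weber per second),
    = kg·m²·s⁻²·A⁻¹.
V = W/A (potential = power per current),
    = kg·m²·s⁻³·A⁻¹.
Hz = 1/s = s⁻¹ (frequency is cycles per second).
Combining: A·Wb·V·Hz = A · (kg·m²·s⁻²·A⁻¹) · (kg·m²·s⁻³·A⁻¹) · s⁻¹ = kg²·m⁴·s⁻⁶·A⁻¹.

kg²·m⁴·s⁻⁶·A⁻¹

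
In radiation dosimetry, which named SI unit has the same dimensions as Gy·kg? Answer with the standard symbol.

Gy = J/kg (absorbed dose = energy per mass),
    = m²·s⁻².
Combining: Gy·kg = (m²·s⁻²) · kg = kg·m²·s⁻².
kg·m²·s⁻² is the base-SI form of the joule.

J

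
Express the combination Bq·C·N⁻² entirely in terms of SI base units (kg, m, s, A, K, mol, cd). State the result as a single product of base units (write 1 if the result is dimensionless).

Bq = s⁻¹.
C = s·A.
N = kg·m·s⁻².
So N⁻² = kg⁻²·m⁻²·s⁴.
Combining: Bq·C·N⁻² = s⁻¹ · (s·A) · (kg⁻²·m⁻²·s⁴) = kg⁻²·m⁻²·s⁴·A.

kg⁻²·m⁻²·s⁴·A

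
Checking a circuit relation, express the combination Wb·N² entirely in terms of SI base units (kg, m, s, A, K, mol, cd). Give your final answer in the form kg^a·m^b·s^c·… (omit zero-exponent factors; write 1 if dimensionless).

kg³·m⁴·s⁻⁶·A⁻¹

Wb = V·s (flux: a volt is a weber per second),
    = kg·m²·s⁻²·A⁻¹.
N = kg·m/s² = kg·m·s⁻² (force = mass × acceleration).
So N² = kg²·m²·s⁻⁴.
Combining: Wb·N² = (kg·m²·s⁻²·A⁻¹) · (kg²·m²·s⁻⁴) = kg³·m⁴·s⁻⁶·A⁻¹.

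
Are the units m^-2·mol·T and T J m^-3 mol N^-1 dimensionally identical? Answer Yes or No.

Left side:
  T = kg·s⁻²·A⁻¹.
  Combining: m⁻²·mol·T = m⁻² · mol · (kg·s⁻²·A⁻¹) = kg·m⁻²·s⁻²·A⁻¹·mol.
Right side:
  T = kg·s⁻²·A⁻¹.
  J = kg·m²·s⁻².
  N = kg·m·s⁻².
  So N⁻¹ = kg⁻¹·m⁻¹·s².
  Combining: T·J·m⁻³·mol·N⁻¹ = (kg·s⁻²·A⁻¹) · (kg·m²·s⁻²) · m⁻³ · mol · (kg⁻¹·m⁻¹·s²) = kg·m⁻²·s⁻²·A⁻¹·mol.
Both reduce to kg·m⁻²·s⁻²·A⁻¹·mol.

Yes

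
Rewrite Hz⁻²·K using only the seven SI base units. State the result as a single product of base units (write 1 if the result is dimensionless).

Hz = 1/s = s⁻¹ (frequency is cycles per second).
So Hz⁻² = s².
Combining: Hz⁻²·K = s² · K = s²·K.

s²·K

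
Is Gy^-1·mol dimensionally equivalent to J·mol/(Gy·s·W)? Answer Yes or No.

Left side:
  Gy = J/kg (absorbed dose = energy per mass),
      = m²·s⁻².
  So Gy⁻¹ = m⁻²·s².
  Combining: Gy⁻¹·mol = (m⁻²·s²) · mol = m⁻²·s²·mol.
Right side:
  Gy = J/kg (absorbed dose = energy per mass),
      = m²·s⁻².
  So Gy⁻¹ = m⁻²·s².
  J = N·m (work = force × distance),
      = kg·m²·s⁻².
  W = J/s (power = energy per time),
      = kg·m²·s⁻³.
  So W⁻¹ = kg⁻¹·m⁻²·s³.
  Combining: Gy⁻¹·s⁻¹·J·W⁻¹·mol = (m⁻²·s²) · s⁻¹ · (kg·m²·s⁻²) · (kg⁻¹·m⁻²·s³) · mol = m⁻²·s²·mol.
Both reduce to m⁻²·s²·mol.

Yes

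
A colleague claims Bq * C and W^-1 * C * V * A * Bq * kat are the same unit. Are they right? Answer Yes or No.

No

Left side:
  Bq = 1/s = s⁻¹ (activity is decays per second).
  C = A·s = s·A (charge = current × time).
  Combining: Bq·C = s⁻¹ · (s·A) = A.
Right side:
  W = kg·m²·s⁻³.
  So W⁻¹ = kg⁻¹·m⁻²·s³.
  C = s·A.
  V = kg·m²·s⁻³·A⁻¹.
  Bq = s⁻¹.
  kat = s⁻¹·mol.
  Combining: W⁻¹·C·V·A·Bq·kat = (kg⁻¹·m⁻²·s³) · (s·A) · (kg·m²·s⁻³·A⁻¹) · A · s⁻¹ · (s⁻¹·mol) = s⁻¹·A·mol.
Left is A; right is s⁻¹·A·mol — different.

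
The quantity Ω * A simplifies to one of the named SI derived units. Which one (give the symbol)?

V

Ω = V/A (resistance = voltage per current),
    = kg·m²·s⁻³·A⁻².
Combining: Ω·A = (kg·m²·s⁻³·A⁻²) · A = kg·m²·s⁻³·A⁻¹.
kg·m²·s⁻³·A⁻¹ is the base-SI form of the volt.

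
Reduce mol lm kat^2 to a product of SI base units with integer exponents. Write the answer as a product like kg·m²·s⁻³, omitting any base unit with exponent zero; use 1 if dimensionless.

s⁻²·mol³·cd

lm = cd·sr = cd (luminous flux; sr is dimensionless).
kat = mol/s = s⁻¹·mol (catalytic activity).
So kat² = s⁻²·mol².
Combining: mol·lm·kat² = mol · cd · (s⁻²·mol²) = s⁻²·mol³·cd.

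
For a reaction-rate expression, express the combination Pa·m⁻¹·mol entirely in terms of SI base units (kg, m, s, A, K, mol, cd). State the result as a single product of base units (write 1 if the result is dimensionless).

Pa = N/m² (pressure = force per area),
    = kg·m⁻¹·s⁻².
Combining: Pa·m⁻¹·mol = (kg·m⁻¹·s⁻²) · m⁻¹ · mol = kg·m⁻²·s⁻²·mol.

kg·m⁻²·s⁻²·mol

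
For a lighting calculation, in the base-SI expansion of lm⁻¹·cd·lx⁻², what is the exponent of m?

lm = cd·sr = cd (luminous flux; sr is dimensionless).
So lm⁻¹ = cd⁻¹.
lx = lm/m² (illuminance = luminous flux per area),
    = m⁻²·cd.
So lx⁻² = m⁴·cd⁻².
Combining: lm⁻¹·cd·lx⁻² = cd⁻¹ · cd · (m⁴·cd⁻²) = m⁴·cd⁻².
The exponent of m is 4.

4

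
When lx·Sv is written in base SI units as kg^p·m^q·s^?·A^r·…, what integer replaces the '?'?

lx = lm/m² (illuminance = luminous flux per area),
    = m⁻²·cd.
Sv = J/kg (equivalent dose = energy per mass),
    = m²·s⁻².
Combining: lx·Sv = (m⁻²·cd) · (m²·s⁻²) = s⁻²·cd.
The exponent of s is -2.

-2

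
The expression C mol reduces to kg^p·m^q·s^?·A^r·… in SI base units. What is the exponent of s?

1

C = s·A.
Combining: C·mol = (s·A) · mol = s·A·mol.
The exponent of s is 1.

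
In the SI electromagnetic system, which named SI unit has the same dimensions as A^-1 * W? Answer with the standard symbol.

V

W = J/s (power = energy per time),
    = kg·m²·s⁻³.
Combining: A⁻¹·W = A⁻¹ · (kg·m²·s⁻³) = kg·m²·s⁻³·A⁻¹.
kg·m²·s⁻³·A⁻¹ is the base-SI form of the volt.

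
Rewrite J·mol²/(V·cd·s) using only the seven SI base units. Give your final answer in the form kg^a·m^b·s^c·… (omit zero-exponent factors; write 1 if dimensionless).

V = kg·m²·s⁻³·A⁻¹.
So V⁻¹ = kg⁻¹·m⁻²·s³·A.
J = kg·m²·s⁻².
Combining: V⁻¹·cd⁻¹·J·s⁻¹·mol² = (kg⁻¹·m⁻²·s³·A) · cd⁻¹ · (kg·m²·s⁻²) · s⁻¹ · mol² = A·mol²·cd⁻¹.

A·mol²·cd⁻¹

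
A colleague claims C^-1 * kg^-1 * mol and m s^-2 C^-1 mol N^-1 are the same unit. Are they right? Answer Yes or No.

Left side:
  C = s·A.
  So C⁻¹ = s⁻¹·A⁻¹.
  Combining: C⁻¹·kg⁻¹·mol = (s⁻¹·A⁻¹) · kg⁻¹ · mol = kg⁻¹·s⁻¹·A⁻¹·mol.
Right side:
  C = s·A.
  So C⁻¹ = s⁻¹·A⁻¹.
  N = kg·m·s⁻².
  So N⁻¹ = kg⁻¹·m⁻¹·s².
  Combining: m·s⁻²·C⁻¹·mol·N⁻¹ = m · s⁻² · (s⁻¹·A⁻¹) · mol · (kg⁻¹·m⁻¹·s²) = kg⁻¹·s⁻¹·A⁻¹·mol.
Both reduce to kg⁻¹·s⁻¹·A⁻¹·mol.

Yes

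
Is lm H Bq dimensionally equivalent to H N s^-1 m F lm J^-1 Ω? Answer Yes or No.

No

Left side:
  lm = cd.
  H = kg·m²·s⁻²·A⁻².
  Bq = s⁻¹.
  Combining: lm·H·Bq = cd · (kg·m²·s⁻²·A⁻²) · s⁻¹ = kg·m²·s⁻³·A⁻²·cd.
Right side:
  H = Wb/A (inductance = flux per current),
      = kg·m²·s⁻²·A⁻².
  N = kg·m/s² = kg·m·s⁻² (force = mass × acceleration).
  F = C/V (capacitance = charge per voltage),
      = A·s/(kg·m²·s⁻³·A⁻¹) (substituting C and V),
      = kg⁻¹·m⁻²·s⁴·A².
  lm = cd·sr = cd (luminous flux; sr is dimensionless).
  J = N·m (work = force × distance),
      = kg·m²·s⁻².
  So J⁻¹ = kg⁻¹·m⁻²·s².
  Ω = V/A (resistance = voltage per current),
      = kg·m²·s⁻³·A⁻².
  Combining: H·N·s⁻¹·m·F·lm·J⁻¹·Ω = (kg·m²·s⁻²·A⁻²) · (kg·m·s⁻²) · s⁻¹ · m · (kg⁻¹·m⁻²·s⁴·A²) · cd · (kg⁻¹·m⁻²·s²) · (kg·m²·s⁻³·A⁻²) = kg·m²·s⁻²·A⁻²·cd.
Left is kg·m²·s⁻³·A⁻²·cd; right is kg·m²·s⁻²·A⁻²·cd — different.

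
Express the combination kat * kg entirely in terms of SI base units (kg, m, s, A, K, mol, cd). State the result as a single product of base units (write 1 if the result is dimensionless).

kg·s⁻¹·mol

kat = mol/s = s⁻¹·mol (catalytic activity).
Combining: kat·kg = (s⁻¹·mol) · kg = kg·s⁻¹·mol.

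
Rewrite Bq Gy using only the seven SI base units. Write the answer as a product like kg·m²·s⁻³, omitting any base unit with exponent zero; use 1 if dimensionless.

m²·s⁻³

Bq = 1/s = s⁻¹ (activity is decays per second).
Gy = J/kg (absorbed dose = energy per mass),
    = m²·s⁻².
Combining: Bq·Gy = s⁻¹ · (m²·s⁻²) = m²·s⁻³.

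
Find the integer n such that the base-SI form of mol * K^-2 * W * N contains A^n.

0

W = J/s (power = energy per time),
    = kg·m²·s⁻³.
N = kg·m/s² = kg·m·s⁻² (force = mass × acceleration).
Combining: mol·K⁻²·W·N = mol · K⁻² · (kg·m²·s⁻³) · (kg·m·s⁻²) = kg²·m³·s⁻⁵·K⁻²·mol.
The exponent of A is 0.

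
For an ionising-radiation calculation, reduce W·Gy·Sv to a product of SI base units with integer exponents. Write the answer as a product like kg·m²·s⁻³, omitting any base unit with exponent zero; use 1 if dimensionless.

W = J/s (power = energy per time),
    = kg·m²·s⁻³.
Gy = J/kg (absorbed dose = energy per mass),
    = m²·s⁻².
Sv = J/kg (equivalent dose = energy per mass),
    = m²·s⁻².
Combining: W·Gy·Sv = (kg·m²·s⁻³) · (m²·s⁻²) · (m²·s⁻²) = kg·m⁶·s⁻⁷.

kg·m⁶·s⁻⁷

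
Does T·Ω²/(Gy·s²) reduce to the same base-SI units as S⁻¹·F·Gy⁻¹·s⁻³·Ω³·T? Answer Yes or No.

Left side:
  T = kg·s⁻²·A⁻¹.
  Ω = kg·m²·s⁻³·A⁻².
  So Ω² = kg²·m⁴·s⁻⁶·A⁻⁴.
  Gy = m²·s⁻².
  So Gy⁻¹ = m⁻²·s².
  Combining: T·Ω²·Gy⁻¹·s⁻² = (kg·s⁻²·A⁻¹) · (kg²·m⁴·s⁻⁶·A⁻⁴) · (m⁻²·s²) · s⁻² = kg³·m²·s⁻⁸·A⁻⁵.
Right side:
  S = 1/Ω (conductance is reciprocal resistance),
      = kg⁻¹·m⁻²·s³·A².
  So S⁻¹ = kg·m²·s⁻³·A⁻².
  F = C/V (capacitance = charge per voltage),
      = A·s/(kg·m²·s⁻³·A⁻¹) (substituting C and V),
      = kg⁻¹·m⁻²·s⁴·A².
  Gy = J/kg (absorbed dose = energy per mass),
      = m²·s⁻².
  So Gy⁻¹ = m⁻²·s².
  Ω = V/A (resistance = voltage per current),
      = kg·m²·s⁻³·A⁻².
  So Ω³ = kg³·m⁶·s⁻⁹·A⁻⁶.
  T = Wb/m² (flux density = flux per area),
      = kg·s⁻²·A⁻¹.
  Combining: S⁻¹·F·Gy⁻¹·s⁻³·Ω³·T = (kg·m²·s⁻³·A⁻²) · (kg⁻¹·m⁻²·s⁴·A²) · (m⁻²·s²) · s⁻³ · (kg³·m⁶·s⁻⁹·A⁻⁶) · (kg·s⁻²·A⁻¹) = kg⁴·m⁴·s⁻¹¹·A⁻⁷.
Left is kg³·m²·s⁻⁸·A⁻⁵; right is kg⁴·m⁴·s⁻¹¹·A⁻⁷ — different.

No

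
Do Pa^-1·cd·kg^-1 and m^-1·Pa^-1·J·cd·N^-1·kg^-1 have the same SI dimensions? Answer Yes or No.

Yes

Left side:
  Pa = N/m² (pressure = force per area),
      = kg·m⁻¹·s⁻².
  So Pa⁻¹ = kg⁻¹·m·s².
  Combining: Pa⁻¹·cd·kg⁻¹ = (kg⁻¹·m·s²) · cd · kg⁻¹ = kg⁻²·m·s²·cd.
Right side:
  Pa = kg·m⁻¹·s⁻².
  So Pa⁻¹ = kg⁻¹·m·s².
  J = kg·m²·s⁻².
  N = kg·m·s⁻².
  So N⁻¹ = kg⁻¹·m⁻¹·s².
  Combining: m⁻¹·Pa⁻¹·J·cd·N⁻¹·kg⁻¹ = m⁻¹ · (kg⁻¹·m·s²) · (kg·m²·s⁻²) · cd · (kg⁻¹·m⁻¹·s²) · kg⁻¹ = kg⁻²·m·s²·cd.
Both reduce to kg⁻²·m·s²·cd.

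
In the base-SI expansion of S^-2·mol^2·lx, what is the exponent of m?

S = kg⁻¹·m⁻²·s³·A².
So S⁻² = kg²·m⁴·s⁻⁶·A⁻⁴.
lx = m⁻²·cd.
Combining: S⁻²·mol²·lx = (kg²·m⁴·s⁻⁶·A⁻⁴) · mol² · (m⁻²·cd) = kg²·m²·s⁻⁶·A⁻⁴·mol²·cd.
The exponent of m is 2.

2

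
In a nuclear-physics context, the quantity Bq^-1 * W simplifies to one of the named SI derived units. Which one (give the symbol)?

J

Bq = s⁻¹.
So Bq⁻¹ = s.
W = kg·m²·s⁻³.
Combining: Bq⁻¹·W = s · (kg·m²·s⁻³) = kg·m²·s⁻².
kg·m²·s⁻² is the base-SI form of the joule.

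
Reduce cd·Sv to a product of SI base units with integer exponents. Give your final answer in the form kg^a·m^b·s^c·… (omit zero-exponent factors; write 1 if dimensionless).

m²·s⁻²·cd

Sv = m²·s⁻².
Combining: cd·Sv = cd · (m²·s⁻²) = m²·s⁻²·cd.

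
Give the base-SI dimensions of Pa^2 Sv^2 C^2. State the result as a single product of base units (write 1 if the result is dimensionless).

kg²·m²·s⁻⁶·A²

Pa = kg·m⁻¹·s⁻².
So Pa² = kg²·m⁻²·s⁻⁴.
Sv = m²·s⁻².
So Sv² = m⁴·s⁻⁴.
C = s·A.
So C² = s²·A².
Combining: Pa²·Sv²·C² = (kg²·m⁻²·s⁻⁴) · (m⁴·s⁻⁴) · (s²·A²) = kg²·m²·s⁻⁶·A².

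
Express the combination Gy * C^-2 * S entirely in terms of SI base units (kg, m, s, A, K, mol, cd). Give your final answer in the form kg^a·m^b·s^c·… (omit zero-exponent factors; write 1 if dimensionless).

kg⁻¹·s⁻¹

Gy = J/kg (absorbed dose = energy per mass),
    = m²·s⁻².
C = A·s = s·A (charge = current × time).
So C⁻² = s⁻²·A⁻².
S = 1/Ω (conductance is reciprocal resistance),
    = kg⁻¹·m⁻²·s³·A².
Combining: Gy·C⁻²·S = (m²·s⁻²) · (s⁻²·A⁻²) · (kg⁻¹·m⁻²·s³·A²) = kg⁻¹·s⁻¹.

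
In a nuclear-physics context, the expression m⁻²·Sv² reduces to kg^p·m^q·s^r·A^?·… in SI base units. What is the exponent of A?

Sv = J/kg (equivalent dose = energy per mass),
    = m²·s⁻².
So Sv² = m⁴·s⁻⁴.
Combining: m⁻²·Sv² = m⁻² · (m⁴·s⁻⁴) = m²·s⁻⁴.
The exponent of A is 0.

0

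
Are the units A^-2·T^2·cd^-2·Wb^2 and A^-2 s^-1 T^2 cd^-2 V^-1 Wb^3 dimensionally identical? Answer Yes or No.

Yes

Left side:
  T = kg·s⁻²·A⁻¹.
  So T² = kg²·s⁻⁴·A⁻².
  Wb = kg·m²·s⁻²·A⁻¹.
  So Wb² = kg²·m⁴·s⁻⁴·A⁻².
  Combining: A⁻²·T²·cd⁻²·Wb² = A⁻² · (kg²·s⁻⁴·A⁻²) · cd⁻² · (kg²·m⁴·s⁻⁴·A⁻²) = kg⁴·m⁴·s⁻⁸·A⁻⁶·cd⁻².
Right side:
  T = kg·s⁻²·A⁻¹.
  So T² = kg²·s⁻⁴·A⁻².
  V = kg·m²·s⁻³·A⁻¹.
  So V⁻¹ = kg⁻¹·m⁻²·s³·A.
  Wb = kg·m²·s⁻²·A⁻¹.
  So Wb³ = kg³·m⁶·s⁻⁶·A⁻³.
  Combining: A⁻²·s⁻¹·T²·cd⁻²·V⁻¹·Wb³ = A⁻² · s⁻¹ · (kg²·s⁻⁴·A⁻²) · cd⁻² · (kg⁻¹·m⁻²·s³·A) · (kg³·m⁶·s⁻⁶·A⁻³) = kg⁴·m⁴·s⁻⁸·A⁻⁶·cd⁻².
Both reduce to kg⁴·m⁴·s⁻⁸·A⁻⁶·cd⁻².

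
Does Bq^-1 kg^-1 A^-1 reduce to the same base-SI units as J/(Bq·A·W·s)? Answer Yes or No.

Left side:
  Bq = 1/s = s⁻¹ (activity is decays per second).
  So Bq⁻¹ = s.
  Combining: Bq⁻¹·kg⁻¹·A⁻¹ = s · kg⁻¹ · A⁻¹ = kg⁻¹·s·A⁻¹.
Right side:
  Bq = s⁻¹.
  So Bq⁻¹ = s.
  J = kg·m²·s⁻².
  W = kg·m²·s⁻³.
  So W⁻¹ = kg⁻¹·m⁻²·s³.
  Combining: Bq⁻¹·J·A⁻¹·W⁻¹·s⁻¹ = s · (kg·m²·s⁻²) · A⁻¹ · (kg⁻¹·m⁻²·s³) · s⁻¹ = s·A⁻¹.
Left is kg⁻¹·s·A⁻¹; right is s·A⁻¹ — different.

No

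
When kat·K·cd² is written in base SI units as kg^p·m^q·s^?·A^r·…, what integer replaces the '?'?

kat = mol/s = s⁻¹·mol (catalytic activity).
Combining: kat·K·cd² = (s⁻¹·mol) · K · cd² = s⁻¹·K·mol·cd².
The exponent of s is -1.

-1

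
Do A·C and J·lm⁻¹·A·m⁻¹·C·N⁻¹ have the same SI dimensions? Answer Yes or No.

No

Left side:
  C = A·s = s·A (charge = current × time).
  Combining: A·C = A · (s·A) = s·A².
Right side:
  J = kg·m²·s⁻².
  lm = cd.
  So lm⁻¹ = cd⁻¹.
  C = s·A.
  N = kg·m·s⁻².
  So N⁻¹ = kg⁻¹·m⁻¹·s².
  Combining: J·lm⁻¹·A·m⁻¹·C·N⁻¹ = (kg·m²·s⁻²) · cd⁻¹ · A · m⁻¹ · (s·A) · (kg⁻¹·m⁻¹·s²) = s·A²·cd⁻¹.
Left is s·A²; right is s·A²·cd⁻¹ — different.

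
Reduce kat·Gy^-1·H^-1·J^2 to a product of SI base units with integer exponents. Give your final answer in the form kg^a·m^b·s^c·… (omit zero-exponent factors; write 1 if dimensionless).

kg·s⁻¹·A²·mol

kat = mol/s = s⁻¹·mol (catalytic activity).
Gy = J/kg (absorbed dose = energy per mass),
    = m²·s⁻².
So Gy⁻¹ = m⁻²·s².
H = Wb/A (inductance = flux per current),
    = kg·m²·s⁻²·A⁻².
So H⁻¹ = kg⁻¹·m⁻²·s²·A².
J = N·m (work = force × distance),
    = kg·m²·s⁻².
So J² = kg²·m⁴·s⁻⁴.
Combining: kat·Gy⁻¹·H⁻¹·J² = (s⁻¹·mol) · (m⁻²·s²) · (kg⁻¹·m⁻²·s²·A²) · (kg²·m⁴·s⁻⁴) = kg·s⁻¹·A²·mol.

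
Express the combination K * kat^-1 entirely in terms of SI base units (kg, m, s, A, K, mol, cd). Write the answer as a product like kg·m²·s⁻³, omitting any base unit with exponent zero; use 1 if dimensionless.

s·K·mol⁻¹

kat = mol/s = s⁻¹·mol (catalytic activity).
So kat⁻¹ = s·mol⁻¹.
Combining: K·kat⁻¹ = K · (s·mol⁻¹) = s·K·mol⁻¹.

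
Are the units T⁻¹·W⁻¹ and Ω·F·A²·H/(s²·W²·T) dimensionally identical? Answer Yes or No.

Left side:
  T = Wb/m² (flux density = flux per area),
      = kg·s⁻²·A⁻¹.
  So T⁻¹ = kg⁻¹·s²·A.
  W = J/s (power = energy per time),
      = kg·m²·s⁻³.
  So W⁻¹ = kg⁻¹·m⁻²·s³.
  Combining: T⁻¹·W⁻¹ = (kg⁻¹·s²·A) · (kg⁻¹·m⁻²·s³) = kg⁻²·m⁻²·s⁵·A.
Right side:
  W = J/s (power = energy per time),
      = kg·m²·s⁻³.
  So W⁻² = kg⁻²·m⁻⁴·s⁶.
  T = Wb/m² (flux density = flux per area),
      = kg·s⁻²·A⁻¹.
  So T⁻¹ = kg⁻¹·s²·A.
  Ω = V/A (resistance = voltage per current),
      = kg·m²·s⁻³·A⁻².
  F = C/V (capacitance = charge per voltage),
      = A·s/(kg·m²·s⁻³·A⁻¹) (substituting C and V),
      = kg⁻¹·m⁻²·s⁴·A².
  H = Wb/A (inductance = flux per current),
      = kg·m²·s⁻²·A⁻².
  Combining: s⁻²·W⁻²·T⁻¹·Ω·F·A²·H = s⁻² · (kg⁻²·m⁻⁴·s⁶) · (kg⁻¹·s²·A) · (kg·m²·s⁻³·A⁻²) · (kg⁻¹·m⁻²·s⁴·A²) · A² · (kg·m²·s⁻²·A⁻²) = kg⁻²·m⁻²·s⁵·A.
Both reduce to kg⁻²·m⁻²·s⁵·A.

Yes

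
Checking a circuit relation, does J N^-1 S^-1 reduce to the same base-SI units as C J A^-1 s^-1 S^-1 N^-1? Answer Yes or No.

Left side:
  J = kg·m²·s⁻².
  N = kg·m·s⁻².
  So N⁻¹ = kg⁻¹·m⁻¹·s².
  S = kg⁻¹·m⁻²·s³·A².
  So S⁻¹ = kg·m²·s⁻³·A⁻².
  Combining: J·N⁻¹·S⁻¹ = (kg·m²·s⁻²) · (kg⁻¹·m⁻¹·s²) · (kg·m²·s⁻³·A⁻²) = kg·m³·s⁻³·A⁻².
Right side:
  C = s·A.
  J = kg·m²·s⁻².
  S = kg⁻¹·m⁻²·s³·A².
  So S⁻¹ = kg·m²·s⁻³·A⁻².
  N = kg·m·s⁻².
  So N⁻¹ = kg⁻¹·m⁻¹·s².
  Combining: C·J·A⁻¹·s⁻¹·S⁻¹·N⁻¹ = (s·A) · (kg·m²·s⁻²) · A⁻¹ · s⁻¹ · (kg·m²·s⁻³·A⁻²) · (kg⁻¹·m⁻¹·s²) = kg·m³·s⁻³·A⁻².
Both reduce to kg·m³·s⁻³·A⁻².

Yes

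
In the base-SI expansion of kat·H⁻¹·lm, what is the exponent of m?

-2

kat = mol/s = s⁻¹·mol (catalytic activity).
H = Wb/A (inductance = flux per current),
    = kg·m²·s⁻²·A⁻².
So H⁻¹ = kg⁻¹·m⁻²·s²·A².
lm = cd·sr = cd (luminous flux; sr is dimensionless).
Combining: kat·H⁻¹·lm = (s⁻¹·mol) · (kg⁻¹·m⁻²·s²·A²) · cd = kg⁻¹·m⁻²·s·A²·mol·cd.
The exponent of m is -2.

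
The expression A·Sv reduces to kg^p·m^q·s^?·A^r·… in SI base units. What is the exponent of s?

-2

Sv = J/kg (equivalent dose = energy per mass),
    = m²·s⁻².
Combining: A·Sv = A · (m²·s⁻²) = m²·s⁻²·A.
The exponent of s is -2.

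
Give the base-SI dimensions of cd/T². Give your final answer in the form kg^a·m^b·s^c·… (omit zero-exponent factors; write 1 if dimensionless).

kg⁻²·s⁴·A²·cd

T = kg·s⁻²·A⁻¹.
So T⁻² = kg⁻²·s⁴·A².
Combining: cd·T⁻² = cd · (kg⁻²·s⁴·A²) = kg⁻²·s⁴·A²·cd.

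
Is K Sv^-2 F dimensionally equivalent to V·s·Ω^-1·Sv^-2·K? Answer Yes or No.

Left side:
  Sv = m²·s⁻².
  So Sv⁻² = m⁻⁴·s⁴.
  F = kg⁻¹·m⁻²·s⁴·A².
  Combining: K·Sv⁻²·F = K · (m⁻⁴·s⁴) · (kg⁻¹·m⁻²·s⁴·A²) = kg⁻¹·m⁻⁶·s⁸·A²·K.
Right side:
  V = kg·m²·s⁻³·A⁻¹.
  Ω = kg·m²·s⁻³·A⁻².
  So Ω⁻¹ = kg⁻¹·m⁻²·s³·A².
  Sv = m²·s⁻².
  So Sv⁻² = m⁻⁴·s⁴.
  Combining: V·s·Ω⁻¹·Sv⁻²·K = (kg·m²·s⁻³·A⁻¹) · s · (kg⁻¹·m⁻²·s³·A²) · (m⁻⁴·s⁴) · K = m⁻⁴·s⁵·A·K.
Left is kg⁻¹·m⁻⁶·s⁸·A²·K; right is m⁻⁴·s⁵·A·K — different.

No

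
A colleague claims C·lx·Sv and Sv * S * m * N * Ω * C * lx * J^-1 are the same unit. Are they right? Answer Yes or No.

Yes

Left side:
  C = A·s = s·A (charge = current × time).
  lx = lm/m² (illuminance = luminous flux per area),
      = m⁻²·cd.
  Sv = J/kg (equivalent dose = energy per mass),
      = m²·s⁻².
  Combining: C·lx·Sv = (s·A) · (m⁻²·cd) · (m²·s⁻²) = s⁻¹·A·cd.
Right side:
  Sv = J/kg (equivalent dose = energy per mass),
      = m²·s⁻².
  S = 1/Ω (conductance is reciprocal resistance),
      = kg⁻¹·m⁻²·s³·A².
  N = kg·m/s² = kg·m·s⁻² (force = mass × acceleration).
  Ω = V/A (resistance = voltage per current),
      = kg·m²·s⁻³·A⁻².
  C = A·s = s·A (charge = current × time).
  lx = lm/m² (illuminance = luminous flux per area),
      = m⁻²·cd.
  J = N·m (work = force × distance),
      = kg·m²·s⁻².
  So J⁻¹ = kg⁻¹·m⁻²·s².
  Combining: Sv·S·m·N·Ω·C·lx·J⁻¹ = (m²·s⁻²) · (kg⁻¹·m⁻²·s³·A²) · m · (kg·m·s⁻²) · (kg·m²·s⁻³·A⁻²) · (s·A) · (m⁻²·cd) · (kg⁻¹·m⁻²·s²) = s⁻¹·A·cd.
Both reduce to s⁻¹·A·cd.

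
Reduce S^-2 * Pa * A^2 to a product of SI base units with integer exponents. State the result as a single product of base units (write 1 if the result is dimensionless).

S = 1/Ω (conductance is reciprocal resistance),
    = kg⁻¹·m⁻²·s³·A².
So S⁻² = kg²·m⁴·s⁻⁶·A⁻⁴.
Pa = N/m² (pressure = force per area),
    = kg·m⁻¹·s⁻².
Combining: S⁻²·Pa·A² = (kg²·m⁴·s⁻⁶·A⁻⁴) · (kg·m⁻¹·s⁻²) · A² = kg³·m³·s⁻⁸·A⁻².

kg³·m³·s⁻⁸·A⁻²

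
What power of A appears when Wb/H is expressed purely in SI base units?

1

H = kg·m²·s⁻²·A⁻².
So H⁻¹ = kg⁻¹·m⁻²·s²·A².
Wb = kg·m²·s⁻²·A⁻¹.
Combining: H⁻¹·Wb = (kg⁻¹·m⁻²·s²·A²) · (kg·m²·s⁻²·A⁻¹) = A.
The exponent of A is 1.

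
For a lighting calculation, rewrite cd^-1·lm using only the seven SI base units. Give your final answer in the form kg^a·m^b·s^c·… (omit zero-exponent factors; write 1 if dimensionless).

lm = cd·sr = cd (luminous flux; sr is dimensionless).
Combining: cd⁻¹·lm = cd⁻¹ · cd = 1.

1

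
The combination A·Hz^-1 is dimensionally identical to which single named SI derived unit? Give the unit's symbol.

Hz = 1/s = s⁻¹ (frequency is cycles per second).
So Hz⁻¹ = s.
Combining: A·Hz⁻¹ = A · s = s·A.
s·A is the base-SI form of the coulomb.

C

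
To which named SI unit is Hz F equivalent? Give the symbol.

Hz = s⁻¹.
F = kg⁻¹·m⁻²·s⁴·A².
Combining: Hz·F = s⁻¹ · (kg⁻¹·m⁻²·s⁴·A²) = kg⁻¹·m⁻²·s³·A².
kg⁻¹·m⁻²·s³·A² is the base-SI form of the siemens.

S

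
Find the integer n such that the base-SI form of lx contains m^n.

lx = lm/m² (illuminance = luminous flux per area),
    = m⁻²·cd.
The exponent of m is -2.

-2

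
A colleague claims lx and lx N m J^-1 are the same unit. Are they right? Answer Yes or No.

Yes

Left side:
  lx = lm/m² (illuminance = luminous flux per area),
      = m⁻²·cd.
Right side:
  lx = lm/m² (illuminance = luminous flux per area),
      = m⁻²·cd.
  N = kg·m/s² = kg·m·s⁻² (force = mass × acceleration).
  J = N·m (work = force × distance),
      = kg·m²·s⁻².
  So J⁻¹ = kg⁻¹·m⁻²·s².
  Combining: lx·N·m·J⁻¹ = (m⁻²·cd) · (kg·m·s⁻²) · m · (kg⁻¹·m⁻²·s²) = m⁻²·cd.
Both reduce to m⁻²·cd.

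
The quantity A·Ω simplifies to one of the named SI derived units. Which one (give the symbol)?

V

Ω = V/A (resistance = voltage per current),
    = kg·m²·s⁻³·A⁻².
Combining: A·Ω = A · (kg·m²·s⁻³·A⁻²) = kg·m²·s⁻³·A⁻¹.
kg·m²·s⁻³·A⁻¹ is the base-SI form of the volt.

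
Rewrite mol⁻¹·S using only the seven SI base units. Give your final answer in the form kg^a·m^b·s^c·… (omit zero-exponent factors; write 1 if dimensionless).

S = kg⁻¹·m⁻²·s³·A².
Combining: mol⁻¹·S = mol⁻¹ · (kg⁻¹·m⁻²·s³·A²) = kg⁻¹·m⁻²·s³·A²·mol⁻¹.

kg⁻¹·m⁻²·s³·A²·mol⁻¹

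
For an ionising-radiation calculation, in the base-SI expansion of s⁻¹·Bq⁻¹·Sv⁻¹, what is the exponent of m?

-2

Bq = 1/s = s⁻¹ (activity is decays per second).
So Bq⁻¹ = s.
Sv = J/kg (equivalent dose = energy per mass),
    = m²·s⁻².
So Sv⁻¹ = m⁻²·s².
Combining: s⁻¹·Bq⁻¹·Sv⁻¹ = s⁻¹ · s · (m⁻²·s²) = m⁻²·s².
The exponent of m is -2.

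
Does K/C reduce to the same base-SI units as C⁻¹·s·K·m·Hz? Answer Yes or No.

No

Left side:
  C = A·s = s·A (charge = current × time).
  So C⁻¹ = s⁻¹·A⁻¹.
  Combining: C⁻¹·K = (s⁻¹·A⁻¹) · K = s⁻¹·A⁻¹·K.
Right side:
  C = A·s = s·A (charge = current × time).
  So C⁻¹ = s⁻¹·A⁻¹.
  Hz = 1/s = s⁻¹ (frequency is cycles per second).
  Combining: C⁻¹·s·K·m·Hz = (s⁻¹·A⁻¹) · s · K · m · s⁻¹ = m·s⁻¹·A⁻¹·K.
Left is s⁻¹·A⁻¹·K; right is m·s⁻¹·A⁻¹·K — different.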